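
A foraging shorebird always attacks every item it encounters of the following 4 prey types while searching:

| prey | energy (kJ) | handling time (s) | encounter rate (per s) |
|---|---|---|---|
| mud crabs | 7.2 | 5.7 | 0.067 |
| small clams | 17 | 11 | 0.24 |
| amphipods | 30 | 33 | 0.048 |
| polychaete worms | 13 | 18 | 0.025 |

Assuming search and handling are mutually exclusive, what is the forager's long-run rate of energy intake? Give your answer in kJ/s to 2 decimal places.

1.04 kJ/s

R = (0.067×7.2 + 0.24×17 + 0.048×30 + 0.025×13) / (1 + 0.067×5.7 + 0.24×11 + 0.048×33 + 0.025×18) = 6.327/6.056 = 1.045 kJ/s.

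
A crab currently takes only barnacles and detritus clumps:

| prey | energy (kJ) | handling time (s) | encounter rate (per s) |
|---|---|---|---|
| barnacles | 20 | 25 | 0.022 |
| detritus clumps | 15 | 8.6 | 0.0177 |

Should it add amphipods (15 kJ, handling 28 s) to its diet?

Yes

On barnacles and detritus clumps alone, R = ΣλE/(1+Σλh) = 0.7055/1.702 = 0.4145 kJ/s.
amphipods: E/h = 15/28 = 0.5357 kJ/s.
0.5357 > 0.4145, so adding amphipods raises the average — include it.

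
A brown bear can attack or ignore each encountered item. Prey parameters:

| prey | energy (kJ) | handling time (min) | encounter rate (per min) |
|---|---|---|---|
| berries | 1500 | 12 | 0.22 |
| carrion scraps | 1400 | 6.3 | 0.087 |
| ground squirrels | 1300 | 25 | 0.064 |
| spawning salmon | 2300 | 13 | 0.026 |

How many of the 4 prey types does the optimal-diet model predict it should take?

E/h in descending order: carrion scraps 222, spawning salmon 177, berries 125, ground squirrels 52 kJ/min. The optimal diet is the largest prefix of this list for which every included type satisfies E_i/h_i > R on the types above it.
Rate on top 1: 78.68. spawning salmon: 177 > 78.68 → include.
Rate on top 2: 96.28. berries: 125 > 96.28 → include.
Rate on top 3: 113. ground squirrels: 52 < 113 → exclude; stop.
Optimal diet: carrion scraps, spawning salmon, berries — 3 of 4 types.

3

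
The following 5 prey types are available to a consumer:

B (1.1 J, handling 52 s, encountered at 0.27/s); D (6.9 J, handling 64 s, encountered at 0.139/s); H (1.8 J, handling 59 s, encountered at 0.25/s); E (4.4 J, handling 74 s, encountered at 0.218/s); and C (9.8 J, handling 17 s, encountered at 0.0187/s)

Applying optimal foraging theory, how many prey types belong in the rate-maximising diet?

Rank by E/h (J/s): C 0.576, D 0.108, E 0.0595, H 0.0305, B 0.0212. Include each in turn until the next type's E/h falls below the running intake rate.
Rate on top 1: 0.1391. D: 0.108 < 0.1391 → exclude; stop.
Optimal diet: C — 1 of 5 types.

1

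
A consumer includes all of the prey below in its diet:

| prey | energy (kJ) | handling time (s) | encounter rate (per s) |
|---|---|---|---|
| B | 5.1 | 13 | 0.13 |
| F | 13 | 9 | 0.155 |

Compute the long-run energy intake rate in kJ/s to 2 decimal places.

R = (0.13×5.1 + 0.155×13) / (1 + 0.13×13 + 0.155×9) = 2.678/4.085 = 0.6556 kJ/s.

0.66 kJ/s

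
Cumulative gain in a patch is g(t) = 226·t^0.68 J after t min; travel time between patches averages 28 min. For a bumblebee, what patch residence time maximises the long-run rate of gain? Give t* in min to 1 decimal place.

59.5 min

By the marginal value theorem, leave when the instantaneous gain rate g'(t) equals the habitat-wide average g(t)/(T + t).
g'(t) = 0.68·226·t^-0.32. Setting 0.68·226·t^-0.32 = 226·t^0.68/(28+t) gives 0.68(28+t) = t, so 0.32·t = 0.68×28.
t* = 0.68×28/0.32 = 59.5 min.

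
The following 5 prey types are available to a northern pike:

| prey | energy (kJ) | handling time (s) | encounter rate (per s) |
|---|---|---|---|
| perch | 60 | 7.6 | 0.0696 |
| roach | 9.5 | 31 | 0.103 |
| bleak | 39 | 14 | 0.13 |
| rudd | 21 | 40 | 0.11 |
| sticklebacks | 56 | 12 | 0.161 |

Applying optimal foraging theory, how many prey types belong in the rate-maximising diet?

Profitabilities (E/h, kJ/s): perch 7.89, sticklebacks 4.67, bleak 2.79, rudd 0.525, roach 0.306. Add prey in this order while the next type's profitability exceeds the intake rate on those already taken.
Rate on top 1: 2.731. sticklebacks: 4.67 > 2.731 → include.
Rate on top 2: 3.812. bleak: 2.79 < 3.812 → exclude; stop.
Optimal diet: perch, sticklebacks — 2 of 5 types.

2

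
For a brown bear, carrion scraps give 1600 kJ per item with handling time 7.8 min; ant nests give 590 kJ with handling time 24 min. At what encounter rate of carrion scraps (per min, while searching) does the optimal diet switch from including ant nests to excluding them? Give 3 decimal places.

At the threshold, the rate on carrion scraps alone equals the profitability of ant nests: λ·1600/(1 + λ·7.8) = 590/24 = 24.58.
Rearranging, λ(1600 − 24.58×7.8) = 24.58, so λ = 24.58/1408 = 0.01746 per min.

0.017 per min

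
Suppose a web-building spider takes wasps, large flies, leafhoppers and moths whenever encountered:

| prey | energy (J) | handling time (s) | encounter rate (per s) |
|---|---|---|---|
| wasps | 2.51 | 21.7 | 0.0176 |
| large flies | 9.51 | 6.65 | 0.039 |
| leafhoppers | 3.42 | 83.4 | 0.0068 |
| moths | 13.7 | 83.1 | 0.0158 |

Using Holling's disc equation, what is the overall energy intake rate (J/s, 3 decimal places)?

R = Σλ_iE_i / (1 + Σλ_ih_i)
Numerator: 0.0176×2.51 + 0.039×9.51 + 0.0068×3.42 + 0.0158×13.7 = 0.6548
Denominator: 1 + 0.0176×21.7 + 0.039×6.65 + 0.0068×83.4 + 0.0158×83.1 = 3.521
R = 0.6548/3.521 = 0.1859 J/s

0.186 J/s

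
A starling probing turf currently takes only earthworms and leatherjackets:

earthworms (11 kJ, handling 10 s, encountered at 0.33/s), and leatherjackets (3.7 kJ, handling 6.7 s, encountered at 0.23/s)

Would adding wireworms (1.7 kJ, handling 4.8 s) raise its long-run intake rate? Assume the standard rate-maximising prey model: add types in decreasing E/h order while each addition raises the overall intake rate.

Intake rate on the current diet: R = (0.33×11 + 0.23×3.7) / (1 + 0.33×10 + 0.23×6.7) = 4.481/5.841 = 0.7672 kJ/s.
Profitability of wireworms: 1.7/4.8 = 0.3542 kJ/s.
0.3542 < 0.7672, so adding wireworms would lower the average — exclude it.

No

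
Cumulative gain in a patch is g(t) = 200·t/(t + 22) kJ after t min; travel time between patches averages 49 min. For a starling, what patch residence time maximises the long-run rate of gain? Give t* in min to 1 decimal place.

Optimal t* satisfies g'(t*) = g(t*)/(T + t*).
g'(t) = 200·22/(t + 22)². Setting 200·22/(t+22)² = 200t/[(t+22)(49+t)] gives 22(49+t) = t(t+22), so t² = 22×49 = 1078.
t* = √1078 = 32.83 min.

32.8 min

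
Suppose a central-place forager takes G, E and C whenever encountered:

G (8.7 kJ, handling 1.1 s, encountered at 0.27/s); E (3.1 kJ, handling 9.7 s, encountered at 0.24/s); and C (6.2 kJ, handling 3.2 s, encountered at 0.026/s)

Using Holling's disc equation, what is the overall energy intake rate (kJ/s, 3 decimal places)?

Energy encountered per unit search time: 0.27×8.7 + 0.24×3.1 + 0.026×6.2 = 3.254 kJ/s.
Handling time per unit search time: 0.27×1.1 + 0.24×9.7 + 0.026×3.2 = 2.708.
Rate = 3.254/(1 + 2.708) = 0.8776 kJ/s.

0.878 kJ/s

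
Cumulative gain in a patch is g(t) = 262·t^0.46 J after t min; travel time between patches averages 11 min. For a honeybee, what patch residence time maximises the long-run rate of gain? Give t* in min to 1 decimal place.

9.4 min

Maximise g(t)/(T+t): set derivative to zero → g'(t)(T+t) = g(t).
g'(t) = 0.46·262·t^-0.54. Setting 0.46·262·t^-0.54 = 262·t^0.46/(11+t) gives 0.46(11+t) = t, so 0.54·t = 0.46×11.
t* = 0.46×11/0.54 = 9.37 min.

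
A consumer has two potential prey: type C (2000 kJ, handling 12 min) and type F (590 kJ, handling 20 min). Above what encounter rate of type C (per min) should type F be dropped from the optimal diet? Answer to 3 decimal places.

The zero-one rule: include type F iff E₂/h₂ > λE₁/(1+λh₁). Equality gives the switch point.
λE₁h₂ = E₂ + λE₂h₁ ⇒ λ = E₂/(E₁h₂ − E₂h₁) = 590/(4e+04 − 7080) = 0.01792 per min.

0.018 per min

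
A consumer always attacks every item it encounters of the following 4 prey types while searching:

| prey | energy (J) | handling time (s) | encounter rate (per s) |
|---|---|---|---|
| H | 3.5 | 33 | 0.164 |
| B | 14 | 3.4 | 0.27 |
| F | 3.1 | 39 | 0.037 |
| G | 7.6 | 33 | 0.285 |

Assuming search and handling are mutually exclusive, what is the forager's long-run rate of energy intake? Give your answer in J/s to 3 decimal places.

0.365 J/s

Energy encountered per unit search time: 0.164×3.5 + 0.27×14 + 0.037×3.1 + 0.285×7.6 = 6.635 J/s.
Handling time per unit search time: 0.164×33 + 0.27×3.4 + 0.037×39 + 0.285×33 = 17.18.
Rate = 6.635/(1 + 17.18) = 0.365 J/s.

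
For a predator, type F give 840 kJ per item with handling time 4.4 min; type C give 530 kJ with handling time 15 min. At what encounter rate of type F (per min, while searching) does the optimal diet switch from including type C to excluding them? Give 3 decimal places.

0.052 per min

The zero-one rule: include type C iff E₂/h₂ > λE₁/(1+λh₁). Equality gives the switch point.
λE₁h₂ = E₂ + λE₂h₁ ⇒ λ = E₂/(E₁h₂ − E₂h₁) = 530/(1.26e+04 − 2332) = 0.05162 per min.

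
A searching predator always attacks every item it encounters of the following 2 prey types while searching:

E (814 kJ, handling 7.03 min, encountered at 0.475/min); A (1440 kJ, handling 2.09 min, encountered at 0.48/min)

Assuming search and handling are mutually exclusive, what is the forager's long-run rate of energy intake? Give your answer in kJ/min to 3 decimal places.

Energy encountered per unit search time: 0.475×814 + 0.48×1440 = 1078 kJ/min.
Handling time per unit search time: 0.475×7.03 + 0.48×2.09 = 4.342.
Rate = 1078/(1 + 4.342) = 201.8 kJ/min.

201.752 kJ/min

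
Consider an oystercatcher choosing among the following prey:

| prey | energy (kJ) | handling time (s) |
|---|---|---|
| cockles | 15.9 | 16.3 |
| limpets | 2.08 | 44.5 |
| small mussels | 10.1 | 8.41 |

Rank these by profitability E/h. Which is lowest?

limpets

In descending order of E/h:
small mussels: 10.1/8.41 = 1.2 kJ/s
cockles: 15.9/16.3 = 0.975 kJ/s
limpets: 2.08/44.5 = 0.0467 kJ/s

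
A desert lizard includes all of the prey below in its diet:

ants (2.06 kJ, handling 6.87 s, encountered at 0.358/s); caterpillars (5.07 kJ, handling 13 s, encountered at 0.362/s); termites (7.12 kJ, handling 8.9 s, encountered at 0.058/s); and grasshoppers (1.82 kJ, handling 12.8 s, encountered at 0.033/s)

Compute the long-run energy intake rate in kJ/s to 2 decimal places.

Energy encountered per unit search time: 0.358×2.06 + 0.362×5.07 + 0.058×7.12 + 0.033×1.82 = 3.046 kJ/s.
Handling time per unit search time: 0.358×6.87 + 0.362×13 + 0.058×8.9 + 0.033×12.8 = 8.104.
Rate = 3.046/(1 + 8.104) = 0.3346 kJ/s.

0.33 kJ/s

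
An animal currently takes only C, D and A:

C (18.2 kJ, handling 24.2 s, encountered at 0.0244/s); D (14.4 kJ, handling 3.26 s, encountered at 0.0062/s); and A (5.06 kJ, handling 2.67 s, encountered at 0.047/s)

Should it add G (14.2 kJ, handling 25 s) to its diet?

Intake rate on the current diet: R = (0.0244×18.2 + 0.0062×14.4 + 0.047×5.06) / (1 + 0.0244×24.2 + 0.0062×3.26 + 0.047×2.67) = 0.7712/1.736 = 0.4442 kJ/s.
G: E/h = 14.2/25 = 0.568 kJ/s.
Since 0.568 > R, including G increases the long-run rate.

Yes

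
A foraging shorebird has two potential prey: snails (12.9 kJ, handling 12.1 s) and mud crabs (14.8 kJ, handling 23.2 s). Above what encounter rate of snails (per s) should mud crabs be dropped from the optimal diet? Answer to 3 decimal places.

The zero-one rule: include mud crabs iff E₂/h₂ > λE₁/(1+λh₁). Equality gives the switch point.
λE₁h₂ = E₂ + λE₂h₁ ⇒ λ = E₂/(E₁h₂ − E₂h₁) = 14.8/(299.3 − 179.1) = 0.1231 per s.

0.123 per s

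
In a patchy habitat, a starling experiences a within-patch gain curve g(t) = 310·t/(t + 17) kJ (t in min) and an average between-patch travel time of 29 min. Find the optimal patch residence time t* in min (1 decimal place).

By the marginal value theorem, leave when the instantaneous gain rate g'(t) equals the habitat-wide average g(t)/(T + t).
g'(t) = 310·17/(t + 17)². Setting 310·17/(t+17)² = 310t/[(t+17)(29+t)] gives 17(29+t) = t(t+17), so t² = 17×29 = 493.
t* = √493 = 22.2 min.

22.2 min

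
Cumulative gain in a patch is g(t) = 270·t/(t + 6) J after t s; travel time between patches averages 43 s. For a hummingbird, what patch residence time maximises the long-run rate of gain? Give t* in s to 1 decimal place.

16.1 s

Maximise g(t)/(T+t): set derivative to zero → g'(t)(T+t) = g(t).
g'(t) = 270·6/(t + 6)². Setting 270·6/(t+6)² = 270t/[(t+6)(43+t)] gives 6(43+t) = t(t+6), so t² = 6×43 = 258.
t* = √258 = 16.06 s.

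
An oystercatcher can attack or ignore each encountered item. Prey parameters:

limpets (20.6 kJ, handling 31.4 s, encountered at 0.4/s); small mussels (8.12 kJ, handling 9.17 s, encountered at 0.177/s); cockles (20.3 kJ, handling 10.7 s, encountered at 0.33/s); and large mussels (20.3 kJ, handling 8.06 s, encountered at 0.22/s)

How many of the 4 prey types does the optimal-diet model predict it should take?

2

E/h in descending order: large mussels 2.52, cockles 1.9, small mussels 0.885, limpets 0.656 kJ/s. The optimal diet is the largest prefix of this list for which every included type satisfies E_i/h_i > R on the types above it.
Rate on top 1: 1.61. cockles: 1.9 > 1.61 → include.
Rate on top 2: 1.771. small mussels: 0.885 < 1.771 → exclude; stop.
Optimal diet: large mussels, cockles — 2 of 4 types.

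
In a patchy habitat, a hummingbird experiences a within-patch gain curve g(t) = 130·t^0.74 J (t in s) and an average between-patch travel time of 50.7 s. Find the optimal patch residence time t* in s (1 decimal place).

Maximise g(t)/(T+t): set derivative to zero → g'(t)(T+t) = g(t).
g'(t) = 0.74·130·t^-0.26. Setting 0.74·130·t^-0.26 = 130·t^0.74/(50.7+t) gives 0.74(50.7+t) = t, so 0.26·t = 0.74×50.7.
t* = 0.74×50.7/0.26 = 144.3 s.

144.3 s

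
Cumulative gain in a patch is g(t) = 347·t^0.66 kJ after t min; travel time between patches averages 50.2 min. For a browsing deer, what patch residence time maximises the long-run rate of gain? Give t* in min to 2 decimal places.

By the marginal value theorem, leave when the instantaneous gain rate g'(t) equals the habitat-wide average g(t)/(T + t).
g'(t) = 0.66·347·t^-0.34. Setting 0.66·347·t^-0.34 = 347·t^0.66/(50.2+t) gives 0.66(50.2+t) = t, so 0.34·t = 0.66×50.2.
t* = 0.66×50.2/0.34 = 97.45 min.

97.45 min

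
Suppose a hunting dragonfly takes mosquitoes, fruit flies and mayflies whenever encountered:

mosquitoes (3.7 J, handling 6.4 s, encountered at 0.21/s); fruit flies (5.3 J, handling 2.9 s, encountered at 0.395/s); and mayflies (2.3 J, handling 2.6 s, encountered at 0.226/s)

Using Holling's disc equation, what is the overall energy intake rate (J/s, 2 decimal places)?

R = (0.21×3.7 + 0.395×5.3 + 0.226×2.3) / (1 + 0.21×6.4 + 0.395×2.9 + 0.226×2.6) = 3.39/4.077 = 0.8315 J/s.

0.83 J/s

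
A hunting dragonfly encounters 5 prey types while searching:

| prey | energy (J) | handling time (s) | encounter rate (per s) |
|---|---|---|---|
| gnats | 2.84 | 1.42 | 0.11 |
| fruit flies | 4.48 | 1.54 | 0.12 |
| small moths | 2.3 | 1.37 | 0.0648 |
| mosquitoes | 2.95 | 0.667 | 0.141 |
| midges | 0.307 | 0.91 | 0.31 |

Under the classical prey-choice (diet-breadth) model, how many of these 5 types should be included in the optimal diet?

E/h in descending order: mosquitoes 4.42, fruit flies 2.91, gnats 2, small moths 1.68, midges 0.337 J/s. The optimal diet is the largest prefix of this list for which every included type satisfies E_i/h_i > R on the types above it.
Rate on top 1: 0.3802. fruit flies: 2.91 > 0.3802 → include.
Rate on top 2: 0.7456. gnats: 2 > 0.7456 → include.
Rate on top 3: 0.8822. small moths: 1.68 > 0.8822 → include.
Rate on top 4: 0.9286. midges: 0.337 < 0.9286 → exclude; stop.
Optimal diet: mosquitoes, fruit flies, gnats, small moths — 4 of 5 types.

4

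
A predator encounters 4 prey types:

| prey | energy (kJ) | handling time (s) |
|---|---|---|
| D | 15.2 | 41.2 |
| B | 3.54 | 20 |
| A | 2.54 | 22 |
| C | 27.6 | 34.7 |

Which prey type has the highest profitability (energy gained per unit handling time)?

C

Profitability E/h (kJ/s): D = 15.2/41.2 = 0.369, B = 3.54/20 = 0.177, A = 2.54/22 = 0.115, C = 27.6/34.7 = 0.795.
Ranked: C > D > B > A.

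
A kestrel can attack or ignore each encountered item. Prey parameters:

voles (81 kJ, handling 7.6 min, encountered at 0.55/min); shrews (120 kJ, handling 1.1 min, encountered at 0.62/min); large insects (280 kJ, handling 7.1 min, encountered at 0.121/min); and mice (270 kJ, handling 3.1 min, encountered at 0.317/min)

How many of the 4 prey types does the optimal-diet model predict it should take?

Profitabilities (E/h, kJ/min): shrews 109, mice 87.1, large insects 39.4, voles 10.7. Add prey in this order while the next type's profitability exceeds the intake rate on those already taken.
Rate on top 1: 44.23. mice: 87.1 > 44.23 → include.
Rate on top 2: 60.04. large insects: 39.4 < 60.04 → exclude; stop.
Optimal diet: shrews, mice — 2 of 4 types.

2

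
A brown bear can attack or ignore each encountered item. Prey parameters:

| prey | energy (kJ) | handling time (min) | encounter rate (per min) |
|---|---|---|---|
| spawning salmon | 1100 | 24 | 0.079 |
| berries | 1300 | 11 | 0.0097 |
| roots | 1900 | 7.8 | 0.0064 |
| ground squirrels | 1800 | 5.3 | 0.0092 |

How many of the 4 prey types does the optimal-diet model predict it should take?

Profitabilities (E/h, kJ/min): ground squirrels 340, roots 244, berries 118, spawning salmon 45.8. Add prey in this order while the next type's profitability exceeds the intake rate on those already taken.
Rate on top 1: 15.79. roots: 244 > 15.79 → include.
Rate on top 2: 26.14. berries: 118 > 26.14 → include.
Rate on top 3: 34.29. spawning salmon: 45.8 > 34.29 → include.
Optimal diet: ground squirrels, roots, berries, spawning salmon — 4 of 4 types.

4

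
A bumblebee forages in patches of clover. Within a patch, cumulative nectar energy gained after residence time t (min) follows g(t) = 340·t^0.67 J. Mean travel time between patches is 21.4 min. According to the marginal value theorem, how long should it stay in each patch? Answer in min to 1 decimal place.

By the marginal value theorem, leave when the instantaneous gain rate g'(t) equals the habitat-wide average g(t)/(T + t).
g'(t) = 0.67·340·t^-0.33. Setting 0.67·340·t^-0.33 = 340·t^0.67/(21.4+t) gives 0.67(21.4+t) = t, so 0.33·t = 0.67×21.4.
t* = 0.67×21.4/0.33 = 43.45 min.

43.4 min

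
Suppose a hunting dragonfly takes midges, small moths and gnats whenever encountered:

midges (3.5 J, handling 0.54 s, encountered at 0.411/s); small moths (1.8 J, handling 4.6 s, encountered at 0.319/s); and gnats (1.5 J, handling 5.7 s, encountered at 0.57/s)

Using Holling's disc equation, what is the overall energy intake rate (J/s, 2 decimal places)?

R = Σλ_iE_i / (1 + Σλ_ih_i)
Numerator: 0.411×3.5 + 0.319×1.8 + 0.57×1.5 = 2.868
Denominator: 1 + 0.411×0.54 + 0.319×4.6 + 0.57×5.7 = 5.938
R = 2.868/5.938 = 0.4829 J/s

0.48 J/s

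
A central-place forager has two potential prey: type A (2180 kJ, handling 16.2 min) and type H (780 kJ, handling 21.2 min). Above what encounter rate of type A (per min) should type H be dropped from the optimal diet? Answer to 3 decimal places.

0.023 per min

Drop type H once their profitability E₂/h₂ falls below the rate achievable on type A alone: E₂/h₂ = λE₁/(1 + λh₁).
Solve for λ: λE₁h₂ = E₂(1 + λh₁) → λ(E₁h₂ − E₂h₁) = E₂ → λ = E₂/(E₁h₂ − E₂h₁).
λ = 780/(2180×21.2 − 780×16.2) = 780/3.358e+04 = 0.02323 per min.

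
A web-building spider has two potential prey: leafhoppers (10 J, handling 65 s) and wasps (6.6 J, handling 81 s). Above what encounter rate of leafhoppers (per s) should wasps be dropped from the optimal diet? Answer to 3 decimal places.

0.017 per s

Drop wasps once their profitability E₂/h₂ falls below the rate achievable on leafhoppers alone: E₂/h₂ = λE₁/(1 + λh₁).
Solve for λ: λE₁h₂ = E₂(1 + λh₁) → λ(E₁h₂ − E₂h₁) = E₂ → λ = E₂/(E₁h₂ − E₂h₁).
λ = 6.6/(10×81 − 6.6×65) = 6.6/381 = 0.01732 per s.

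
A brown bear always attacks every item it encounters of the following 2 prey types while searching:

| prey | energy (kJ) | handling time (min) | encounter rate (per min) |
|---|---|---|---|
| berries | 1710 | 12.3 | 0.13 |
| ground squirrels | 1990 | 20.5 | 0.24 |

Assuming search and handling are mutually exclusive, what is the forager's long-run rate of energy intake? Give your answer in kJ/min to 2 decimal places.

R = (0.13×1710 + 0.24×1990) / (1 + 0.13×12.3 + 0.24×20.5) = 699.9/7.519 = 93.08 kJ/min.

93.08 kJ/min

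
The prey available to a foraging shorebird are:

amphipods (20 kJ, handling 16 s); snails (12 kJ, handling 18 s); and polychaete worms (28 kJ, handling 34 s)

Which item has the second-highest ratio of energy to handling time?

In descending order of E/h:
amphipods: 20/16 = 1.25 kJ/s
polychaete worms: 28/34 = 0.824 kJ/s
snails: 12/18 = 0.667 kJ/s

polychaete worms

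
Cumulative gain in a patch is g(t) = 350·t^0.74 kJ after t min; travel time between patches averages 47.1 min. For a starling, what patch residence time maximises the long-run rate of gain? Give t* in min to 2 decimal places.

134.05 min

Maximise g(t)/(T+t): set derivative to zero → g'(t)(T+t) = g(t).
g'(t) = 0.74·350·t^-0.26. Setting 0.74·350·t^-0.26 = 350·t^0.74/(47.1+t) gives 0.74(47.1+t) = t, so 0.26·t = 0.74×47.1.
t* = 0.74×47.1/0.26 = 134.1 min.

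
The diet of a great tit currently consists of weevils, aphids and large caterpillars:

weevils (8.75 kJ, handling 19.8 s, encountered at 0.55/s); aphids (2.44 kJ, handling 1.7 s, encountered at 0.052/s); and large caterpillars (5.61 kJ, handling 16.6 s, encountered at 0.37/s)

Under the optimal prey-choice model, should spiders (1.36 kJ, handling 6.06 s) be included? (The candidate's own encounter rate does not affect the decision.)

Intake rate on the current diet: R = (0.55×8.75 + 0.052×2.44 + 0.37×5.61) / (1 + 0.55×19.8 + 0.052×1.7 + 0.37×16.6) = 7.015/18.12 = 0.3871 kJ/s.
Profitability of spiders: 1.36/6.06 = 0.2244 kJ/s.
0.2244 < 0.3871, so adding spiders would lower the average — exclude it.

No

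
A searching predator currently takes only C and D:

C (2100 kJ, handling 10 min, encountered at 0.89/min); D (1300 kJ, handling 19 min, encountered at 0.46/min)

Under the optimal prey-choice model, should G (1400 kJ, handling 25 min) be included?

No

Intake rate on the current diet: R = (0.89×2100 + 0.46×1300) / (1 + 0.89×10 + 0.46×19) = 2467/18.64 = 132.3 kJ/min.
Profitability of G: 1400/25 = 56 kJ/min.
56 < 132.3, so adding G would lower the average — exclude it.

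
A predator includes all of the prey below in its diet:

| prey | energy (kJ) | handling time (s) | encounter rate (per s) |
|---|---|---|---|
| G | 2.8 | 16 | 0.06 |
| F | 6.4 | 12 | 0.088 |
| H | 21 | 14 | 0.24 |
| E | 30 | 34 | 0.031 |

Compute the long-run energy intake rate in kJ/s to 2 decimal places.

0.90 kJ/s

R = (0.06×2.8 + 0.088×6.4 + 0.24×21 + 0.031×30) / (1 + 0.06×16 + 0.088×12 + 0.24×14 + 0.031×34) = 6.701/7.43 = 0.9019 kJ/s.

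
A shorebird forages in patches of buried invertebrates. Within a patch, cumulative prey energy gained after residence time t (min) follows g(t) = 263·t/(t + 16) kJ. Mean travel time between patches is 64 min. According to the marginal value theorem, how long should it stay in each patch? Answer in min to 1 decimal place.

Maximise g(t)/(T+t): set derivative to zero → g'(t)(T+t) = g(t).
g'(t) = 263·16/(t + 16)². Setting 263·16/(t+16)² = 263t/[(t+16)(64+t)] gives 16(64+t) = t(t+16), so t² = 16×64 = 1024.
t* = √1024 = 32 min.

32.0 min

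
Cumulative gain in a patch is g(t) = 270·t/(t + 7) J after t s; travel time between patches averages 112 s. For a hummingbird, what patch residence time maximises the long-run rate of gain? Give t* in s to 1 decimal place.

Maximise g(t)/(T+t): set derivative to zero → g'(t)(T+t) = g(t).
g'(t) = 270·7/(t + 7)². Setting 270·7/(t+7)² = 270t/[(t+7)(112+t)] gives 7(112+t) = t(t+7), so t² = 7×112 = 784.
t* = √784 = 28 s.

28.0 s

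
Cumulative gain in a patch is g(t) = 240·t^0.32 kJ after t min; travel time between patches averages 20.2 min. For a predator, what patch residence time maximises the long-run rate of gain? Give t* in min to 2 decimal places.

9.51 min

Maximise g(t)/(T+t): set derivative to zero → g'(t)(T+t) = g(t).
g'(t) = 0.32·240·t^-0.68. Setting 0.32·240·t^-0.68 = 240·t^0.32/(20.2+t) gives 0.32(20.2+t) = t, so 0.68·t = 0.32×20.2.
t* = 0.32×20.2/0.68 = 9.506 min.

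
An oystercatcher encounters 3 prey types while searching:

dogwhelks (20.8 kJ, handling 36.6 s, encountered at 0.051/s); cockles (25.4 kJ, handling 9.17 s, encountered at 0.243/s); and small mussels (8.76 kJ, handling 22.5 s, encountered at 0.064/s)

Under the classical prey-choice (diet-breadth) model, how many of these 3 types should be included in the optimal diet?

1

Rank by E/h (kJ/s): cockles 2.77, dogwhelks 0.568, small mussels 0.389. Include each in turn until the next type's E/h falls below the running intake rate.
Rate on top 1: 1.912. dogwhelks: 0.568 < 1.912 → exclude; stop.
Optimal diet: cockles — 1 of 3 types.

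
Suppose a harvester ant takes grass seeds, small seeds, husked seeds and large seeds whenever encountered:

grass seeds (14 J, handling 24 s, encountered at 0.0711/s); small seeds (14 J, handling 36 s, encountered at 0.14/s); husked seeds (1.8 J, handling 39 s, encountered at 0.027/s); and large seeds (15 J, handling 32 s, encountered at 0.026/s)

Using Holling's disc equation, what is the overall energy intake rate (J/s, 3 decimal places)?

0.352 J/s

R = (0.0711×14 + 0.14×14 + 0.027×1.8 + 0.026×15) / (1 + 0.0711×24 + 0.14×36 + 0.027×39 + 0.026×32) = 3.394/9.631 = 0.3524 J/s.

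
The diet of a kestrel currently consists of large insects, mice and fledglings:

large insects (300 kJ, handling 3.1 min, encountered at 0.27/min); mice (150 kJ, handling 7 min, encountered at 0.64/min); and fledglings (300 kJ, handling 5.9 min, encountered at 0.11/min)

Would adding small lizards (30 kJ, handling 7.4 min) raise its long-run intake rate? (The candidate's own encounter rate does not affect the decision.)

No

Current rate: (0.27×300 + 0.64×150 + 0.11×300)/(1 + 0.27×3.1 + 0.64×7 + 0.11×5.9) = 30.15 kJ/min.
small lizards: E/h = 30/7.4 = 4.054 kJ/min.
4.054 < 30.15, so adding small lizards would lower the average — exclude it.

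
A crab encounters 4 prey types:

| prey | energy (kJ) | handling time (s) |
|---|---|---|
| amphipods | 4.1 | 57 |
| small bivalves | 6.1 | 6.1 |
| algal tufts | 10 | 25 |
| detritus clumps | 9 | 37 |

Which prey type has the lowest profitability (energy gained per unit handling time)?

amphipods

In descending order of E/h:
small bivalves: 6.1/6.1 = 1 kJ/s
algal tufts: 10/25 = 0.4 kJ/s
detritus clumps: 9/37 = 0.243 kJ/s
amphipods: 4.1/57 = 0.0719 kJ/s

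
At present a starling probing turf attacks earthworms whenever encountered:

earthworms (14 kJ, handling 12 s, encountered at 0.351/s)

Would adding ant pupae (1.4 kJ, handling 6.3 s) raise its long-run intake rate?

On earthworms alone, R = ΣλE/(1+Σλh) = 4.914/5.212 = 0.9428 kJ/s.
Profitability of ant pupae: 1.4/6.3 = 0.2222 kJ/s.
Since 0.2222 < R, time spent handling ant pupae is better spent searching.

No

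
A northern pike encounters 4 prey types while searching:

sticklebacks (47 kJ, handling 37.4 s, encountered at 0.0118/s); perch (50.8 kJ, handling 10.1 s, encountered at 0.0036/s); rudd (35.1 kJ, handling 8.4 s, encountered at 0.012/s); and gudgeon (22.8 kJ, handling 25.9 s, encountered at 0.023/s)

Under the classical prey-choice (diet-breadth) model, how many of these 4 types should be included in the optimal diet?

4

Rank by E/h (kJ/s): perch 5.03, rudd 4.18, sticklebacks 1.26, gudgeon 0.88. Include each in turn until the next type's E/h falls below the running intake rate.
Rate on top 1: 0.1765. rudd: 4.18 > 0.1765 → include.
Rate on top 2: 0.5312. sticklebacks: 1.26 > 0.5312 → include.
Rate on top 3: 0.734. gudgeon: 0.88 > 0.734 → include.
Optimal diet: perch, rudd, sticklebacks, gudgeon — 4 of 4 types.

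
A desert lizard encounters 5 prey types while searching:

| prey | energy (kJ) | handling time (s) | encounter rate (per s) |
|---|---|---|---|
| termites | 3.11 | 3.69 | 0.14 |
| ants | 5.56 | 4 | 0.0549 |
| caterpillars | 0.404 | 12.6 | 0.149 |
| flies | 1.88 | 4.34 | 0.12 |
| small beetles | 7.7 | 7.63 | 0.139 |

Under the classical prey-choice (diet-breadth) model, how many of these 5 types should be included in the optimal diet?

3

Rank by E/h (kJ/s): ants 1.39, small beetles 1.01, termites 0.843, flies 0.433, caterpillars 0.0321. Include each in turn until the next type's E/h falls below the running intake rate.
Rate on top 1: 0.2503. small beetles: 1.01 > 0.2503 → include.
Rate on top 2: 0.6033. termites: 0.843 > 0.6033 → include.
Rate on top 3: 0.6475. flies: 0.433 < 0.6475 → exclude; stop.
Optimal diet: ants, small beetles, termites — 3 of 5 types.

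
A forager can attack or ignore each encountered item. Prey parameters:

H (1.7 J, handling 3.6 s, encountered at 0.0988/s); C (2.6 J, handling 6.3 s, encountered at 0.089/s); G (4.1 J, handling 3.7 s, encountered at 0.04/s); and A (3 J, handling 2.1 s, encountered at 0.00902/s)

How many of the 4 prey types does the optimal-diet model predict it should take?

Profitabilities (E/h, J/s): A 1.43, G 1.11, H 0.472, C 0.413. Add prey in this order while the next type's profitability exceeds the intake rate on those already taken.
Rate on top 1: 0.02656. G: 1.11 > 0.02656 → include.
Rate on top 2: 0.1637. H: 0.472 > 0.1637 → include.
Rate on top 3: 0.2358. C: 0.413 > 0.2358 → include.
Optimal diet: A, G, H, C — 4 of 4 types.

4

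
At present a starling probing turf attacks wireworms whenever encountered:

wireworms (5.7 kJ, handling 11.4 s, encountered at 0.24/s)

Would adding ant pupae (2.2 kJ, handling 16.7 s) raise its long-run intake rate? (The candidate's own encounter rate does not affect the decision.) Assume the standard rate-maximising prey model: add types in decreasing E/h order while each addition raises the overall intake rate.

On wireworms alone, R = ΣλE/(1+Σλh) = 1.368/3.736 = 0.3662 kJ/s.
Profitability of ant pupae: 2.2/16.7 = 0.1317 kJ/s.
Since 0.1317 < R, time spent handling ant pupae is better spent searching.

No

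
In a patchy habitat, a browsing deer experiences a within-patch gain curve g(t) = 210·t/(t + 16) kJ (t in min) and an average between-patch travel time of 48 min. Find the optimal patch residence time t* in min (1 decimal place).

By the marginal value theorem, leave when the instantaneous gain rate g'(t) equals the habitat-wide average g(t)/(T + t).
g'(t) = 210·16/(t + 16)². Setting 210·16/(t+16)² = 210t/[(t+16)(48+t)] gives 16(48+t) = t(t+16), so t² = 16×48 = 768.
t* = √768 = 27.71 min.

27.7 min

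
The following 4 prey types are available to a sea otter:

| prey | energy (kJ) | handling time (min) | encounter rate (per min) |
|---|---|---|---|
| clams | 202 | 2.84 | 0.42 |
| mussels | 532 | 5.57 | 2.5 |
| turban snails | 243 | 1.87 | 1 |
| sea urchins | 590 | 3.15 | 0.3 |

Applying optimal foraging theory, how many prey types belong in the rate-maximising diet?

E/h in descending order: sea urchins 187, turban snails 130, mussels 95.5, clams 71.1 kJ/min. The optimal diet is the largest prefix of this list for which every included type satisfies E_i/h_i > R on the types above it.
Rate on top 1: 91. turban snails: 130 > 91 → include.
Rate on top 2: 110.1. mussels: 95.5 < 110.1 → exclude; stop.
Optimal diet: sea urchins, turban snails — 2 of 4 types.

2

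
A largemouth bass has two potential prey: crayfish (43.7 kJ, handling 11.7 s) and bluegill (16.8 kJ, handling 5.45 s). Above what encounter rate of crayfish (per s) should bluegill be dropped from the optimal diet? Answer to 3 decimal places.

Drop bluegill once their profitability E₂/h₂ falls below the rate achievable on crayfish alone: E₂/h₂ = λE₁/(1 + λh₁).
Solve for λ: λE₁h₂ = E₂(1 + λh₁) → λ(E₁h₂ − E₂h₁) = E₂ → λ = E₂/(E₁h₂ − E₂h₁).
λ = 16.8/(43.7×5.45 − 16.8×11.7) = 16.8/41.61 = 0.4038 per s.

0.404 per s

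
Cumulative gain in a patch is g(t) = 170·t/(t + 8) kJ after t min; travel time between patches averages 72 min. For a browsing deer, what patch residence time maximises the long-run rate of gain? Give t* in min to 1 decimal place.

24.0 min

Optimal t* satisfies g'(t*) = g(t*)/(T + t*).
g'(t) = 170·8/(t + 8)². Setting 170·8/(t+8)² = 170t/[(t+8)(72+t)] gives 8(72+t) = t(t+8), so t² = 8×72 = 576.
t* = √576 = 24 min.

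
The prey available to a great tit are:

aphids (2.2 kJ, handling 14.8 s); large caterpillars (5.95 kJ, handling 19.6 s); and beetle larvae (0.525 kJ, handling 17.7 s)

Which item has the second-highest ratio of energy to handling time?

aphids

In descending order of E/h:
large caterpillars: 5.95/19.6 = 0.304 kJ/s
aphids: 2.2/14.8 = 0.149 kJ/s
beetle larvae: 0.525/17.7 = 0.0297 kJ/s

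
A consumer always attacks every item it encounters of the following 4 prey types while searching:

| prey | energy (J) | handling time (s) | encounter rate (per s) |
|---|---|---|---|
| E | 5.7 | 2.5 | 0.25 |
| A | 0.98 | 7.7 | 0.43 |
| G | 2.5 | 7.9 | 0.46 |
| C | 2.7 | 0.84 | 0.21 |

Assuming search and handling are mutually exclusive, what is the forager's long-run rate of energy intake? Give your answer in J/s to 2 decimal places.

Energy encountered per unit search time: 0.25×5.7 + 0.43×0.98 + 0.46×2.5 + 0.21×2.7 = 3.563 J/s.
Handling time per unit search time: 0.25×2.5 + 0.43×7.7 + 0.46×7.9 + 0.21×0.84 = 7.746.
Rate = 3.563/(1 + 7.746) = 0.4074 J/s.

0.41 J/s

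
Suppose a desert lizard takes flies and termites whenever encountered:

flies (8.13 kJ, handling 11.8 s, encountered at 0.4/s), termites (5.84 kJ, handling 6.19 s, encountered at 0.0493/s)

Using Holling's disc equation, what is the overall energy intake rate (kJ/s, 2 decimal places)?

0.59 kJ/s

R = Σλ_iE_i / (1 + Σλ_ih_i)
Numerator: 0.4×8.13 + 0.0493×5.84 = 3.54
Denominator: 1 + 0.4×11.8 + 0.0493×6.19 = 6.025
R = 3.54/6.025 = 0.5875 kJ/s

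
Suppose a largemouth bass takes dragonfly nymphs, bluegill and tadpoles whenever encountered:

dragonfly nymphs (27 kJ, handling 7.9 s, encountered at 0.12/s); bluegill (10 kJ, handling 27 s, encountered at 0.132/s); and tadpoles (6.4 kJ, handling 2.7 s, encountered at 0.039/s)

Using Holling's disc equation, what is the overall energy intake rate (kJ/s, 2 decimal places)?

Energy encountered per unit search time: 0.12×27 + 0.132×10 + 0.039×6.4 = 4.81 kJ/s.
Handling time per unit search time: 0.12×7.9 + 0.132×27 + 0.039×2.7 = 4.617.
Rate = 4.81/(1 + 4.617) = 0.8562 kJ/s.

0.86 kJ/s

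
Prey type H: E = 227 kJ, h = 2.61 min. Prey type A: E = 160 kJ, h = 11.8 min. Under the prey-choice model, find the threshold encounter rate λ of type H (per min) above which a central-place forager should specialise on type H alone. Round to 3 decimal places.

Drop type A once their profitability E₂/h₂ falls below the rate achievable on type H alone: E₂/h₂ = λE₁/(1 + λh₁).
Solve for λ: λE₁h₂ = E₂(1 + λh₁) → λ(E₁h₂ − E₂h₁) = E₂ → λ = E₂/(E₁h₂ − E₂h₁).
λ = 160/(227×11.8 − 160×2.61) = 160/2261 = 0.07077 per min.

0.071 per min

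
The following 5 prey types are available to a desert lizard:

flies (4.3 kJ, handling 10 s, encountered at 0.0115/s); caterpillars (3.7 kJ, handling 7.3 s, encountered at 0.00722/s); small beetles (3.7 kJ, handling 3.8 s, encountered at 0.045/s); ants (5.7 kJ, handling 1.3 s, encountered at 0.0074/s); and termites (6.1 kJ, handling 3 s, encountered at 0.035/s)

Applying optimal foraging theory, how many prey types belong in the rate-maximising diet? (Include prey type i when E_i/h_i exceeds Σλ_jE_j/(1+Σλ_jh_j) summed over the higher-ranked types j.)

5

E/h in descending order: ants 4.38, termites 2.03, small beetles 0.974, caterpillars 0.507, flies 0.43 kJ/s. The optimal diet is the largest prefix of this list for which every included type satisfies E_i/h_i > R on the types above it.
Rate on top 1: 0.04178. termites: 2.03 > 0.04178 → include.
Rate on top 2: 0.2294. small beetles: 0.974 > 0.2294 → include.
Rate on top 3: 0.3284. caterpillars: 0.507 > 0.3284 → include.
Rate on top 4: 0.3354. flies: 0.43 > 0.3354 → include.
Optimal diet: ants, termites, small beetles, caterpillars, flies — 5 of 5 types.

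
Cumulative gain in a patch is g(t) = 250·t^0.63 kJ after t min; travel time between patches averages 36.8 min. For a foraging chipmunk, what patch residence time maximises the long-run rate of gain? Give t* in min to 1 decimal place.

62.7 min

Maximise g(t)/(T+t): set derivative to zero → g'(t)(T+t) = g(t).
g'(t) = 0.63·250·t^-0.37. Setting 0.63·250·t^-0.37 = 250·t^0.63/(36.8+t) gives 0.63(36.8+t) = t, so 0.37·t = 0.63×36.8.
t* = 0.63×36.8/0.37 = 62.66 min.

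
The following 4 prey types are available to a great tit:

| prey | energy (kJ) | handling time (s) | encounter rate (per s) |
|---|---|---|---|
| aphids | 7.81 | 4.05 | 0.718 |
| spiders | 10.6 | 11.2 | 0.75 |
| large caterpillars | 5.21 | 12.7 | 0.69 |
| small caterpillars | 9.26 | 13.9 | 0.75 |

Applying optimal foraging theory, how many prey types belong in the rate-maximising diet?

1

Profitabilities (E/h, kJ/s): aphids 1.93, spiders 0.946, small caterpillars 0.666, large caterpillars 0.41. Add prey in this order while the next type's profitability exceeds the intake rate on those already taken.
Rate on top 1: 1.435. spiders: 0.946 < 1.435 → exclude; stop.
Optimal diet: aphids — 1 of 4 types.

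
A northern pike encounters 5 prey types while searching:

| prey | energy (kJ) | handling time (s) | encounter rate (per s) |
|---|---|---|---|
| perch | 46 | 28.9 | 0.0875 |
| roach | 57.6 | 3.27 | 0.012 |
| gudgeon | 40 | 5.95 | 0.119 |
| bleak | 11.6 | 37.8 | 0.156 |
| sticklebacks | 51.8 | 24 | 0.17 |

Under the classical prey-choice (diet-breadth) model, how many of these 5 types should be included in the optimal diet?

2

Rank by E/h (kJ/s): roach 17.6, gudgeon 6.72, sticklebacks 2.16, perch 1.59, bleak 0.307. Include each in turn until the next type's E/h falls below the running intake rate.
Rate on top 1: 0.6651. gudgeon: 6.72 > 0.6651 → include.
Rate on top 2: 3.12. sticklebacks: 2.16 < 3.12 → exclude; stop.
Optimal diet: roach, gudgeon — 2 of 5 types.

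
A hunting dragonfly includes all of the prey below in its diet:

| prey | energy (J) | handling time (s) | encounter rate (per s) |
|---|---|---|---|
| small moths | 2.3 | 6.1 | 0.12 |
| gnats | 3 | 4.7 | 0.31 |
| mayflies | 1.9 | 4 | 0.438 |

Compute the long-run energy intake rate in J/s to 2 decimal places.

0.41 J/s

Energy encountered per unit search time: 0.12×2.3 + 0.31×3 + 0.438×1.9 = 2.038 J/s.
Handling time per unit search time: 0.12×6.1 + 0.31×4.7 + 0.438×4 = 3.941.
Rate = 2.038/(1 + 3.941) = 0.4125 J/s.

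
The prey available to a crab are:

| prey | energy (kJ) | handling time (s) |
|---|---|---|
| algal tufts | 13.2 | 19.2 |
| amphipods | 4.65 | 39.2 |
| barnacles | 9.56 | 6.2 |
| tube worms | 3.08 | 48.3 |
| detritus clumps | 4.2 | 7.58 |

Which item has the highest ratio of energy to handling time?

In descending order of E/h:
barnacles: 9.56/6.2 = 1.54 kJ/s
algal tufts: 13.2/19.2 = 0.688 kJ/s
detritus clumps: 4.2/7.58 = 0.554 kJ/s
amphipods: 4.65/39.2 = 0.119 kJ/s
tube worms: 3.08/48.3 = 0.0638 kJ/s

barnacles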